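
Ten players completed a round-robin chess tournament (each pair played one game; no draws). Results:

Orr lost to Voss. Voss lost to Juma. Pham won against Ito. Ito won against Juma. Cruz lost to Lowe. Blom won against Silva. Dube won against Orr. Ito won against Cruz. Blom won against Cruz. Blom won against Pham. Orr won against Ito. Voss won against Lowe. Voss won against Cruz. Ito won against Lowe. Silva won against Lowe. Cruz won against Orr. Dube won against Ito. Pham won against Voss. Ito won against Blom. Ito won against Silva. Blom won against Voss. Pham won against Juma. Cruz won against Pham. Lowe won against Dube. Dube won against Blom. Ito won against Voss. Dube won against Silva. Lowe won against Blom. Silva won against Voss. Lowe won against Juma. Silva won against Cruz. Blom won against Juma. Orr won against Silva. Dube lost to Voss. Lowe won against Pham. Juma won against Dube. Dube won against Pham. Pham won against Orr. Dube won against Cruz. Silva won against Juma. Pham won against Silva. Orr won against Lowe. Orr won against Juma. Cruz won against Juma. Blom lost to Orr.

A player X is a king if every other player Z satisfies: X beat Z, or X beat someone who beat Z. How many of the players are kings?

9

Dube reaches everyone (king).
Pham reaches everyone (king).
Silva cannot reach Ito in two steps.
Ito reaches everyone (king).
Blom reaches everyone (king).
Juma reaches everyone (king).
Voss reaches everyone (king).
Lowe reaches everyone (king).
Cruz reaches everyone (king).
Orr reaches everyone (king).
Kings: Dube, Pham, Ito, Blom, Juma, Voss, Lowe, Cruz, Orr — 9.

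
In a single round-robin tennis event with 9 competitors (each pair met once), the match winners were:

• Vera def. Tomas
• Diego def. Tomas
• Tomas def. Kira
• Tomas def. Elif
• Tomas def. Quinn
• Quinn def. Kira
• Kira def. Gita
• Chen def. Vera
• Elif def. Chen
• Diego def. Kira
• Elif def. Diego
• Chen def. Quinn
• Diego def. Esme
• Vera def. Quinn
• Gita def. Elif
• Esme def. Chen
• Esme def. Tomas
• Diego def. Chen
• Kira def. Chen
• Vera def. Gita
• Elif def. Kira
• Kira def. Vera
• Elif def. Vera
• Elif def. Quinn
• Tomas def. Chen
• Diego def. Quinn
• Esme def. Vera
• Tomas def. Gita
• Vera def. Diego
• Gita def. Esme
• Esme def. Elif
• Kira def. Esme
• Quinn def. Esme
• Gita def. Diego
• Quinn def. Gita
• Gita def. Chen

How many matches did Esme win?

4

Esme's results: beat Elif, Chen, Tomas, Vera; lost to Diego, Gita, Kira, Quinn.
That is 4 wins.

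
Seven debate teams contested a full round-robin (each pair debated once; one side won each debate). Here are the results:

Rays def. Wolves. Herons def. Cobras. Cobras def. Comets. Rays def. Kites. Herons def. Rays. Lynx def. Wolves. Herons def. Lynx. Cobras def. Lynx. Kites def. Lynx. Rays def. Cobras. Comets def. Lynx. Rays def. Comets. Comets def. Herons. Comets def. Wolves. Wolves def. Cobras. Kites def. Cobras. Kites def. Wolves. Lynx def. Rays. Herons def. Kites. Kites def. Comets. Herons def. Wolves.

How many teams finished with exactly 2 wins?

Win totals: Lynx 2, Comets 3, Kites 4, Wolves 1, Rays 4, Herons 5, Cobras 2.
Exactly 2: Lynx, Cobras — 2 teams.

2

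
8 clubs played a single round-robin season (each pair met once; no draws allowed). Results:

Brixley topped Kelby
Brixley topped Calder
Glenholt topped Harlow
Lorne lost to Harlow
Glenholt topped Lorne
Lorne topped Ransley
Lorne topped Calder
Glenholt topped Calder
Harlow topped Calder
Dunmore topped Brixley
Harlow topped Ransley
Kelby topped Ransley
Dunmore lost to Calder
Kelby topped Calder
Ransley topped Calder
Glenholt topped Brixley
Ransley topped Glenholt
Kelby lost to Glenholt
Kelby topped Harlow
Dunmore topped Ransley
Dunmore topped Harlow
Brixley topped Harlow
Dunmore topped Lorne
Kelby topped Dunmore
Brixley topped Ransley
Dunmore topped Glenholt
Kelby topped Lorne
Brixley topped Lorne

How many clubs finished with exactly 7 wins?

Win totals: Dunmore 5, Harlow 3, Brixley 5, Glenholt 5, Kelby 5, Lorne 2, Ransley 2, Calder 1.
No club has exactly 7 wins.

0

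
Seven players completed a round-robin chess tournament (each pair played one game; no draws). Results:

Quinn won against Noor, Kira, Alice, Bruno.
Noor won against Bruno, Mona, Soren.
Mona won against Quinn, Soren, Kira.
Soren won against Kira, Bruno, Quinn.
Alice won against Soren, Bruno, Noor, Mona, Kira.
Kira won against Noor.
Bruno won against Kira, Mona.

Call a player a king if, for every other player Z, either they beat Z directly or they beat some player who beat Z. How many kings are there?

Mona reaches everyone (king).
Bruno cannot reach Alice in two steps.
Soren reaches everyone (king).
Alice reaches everyone (king).
Noor cannot reach Alice in two steps.
Kira cannot reach Alice, Quinn in two steps.
Quinn reaches everyone (king).
Kings: Mona, Soren, Alice, Quinn — 4.

4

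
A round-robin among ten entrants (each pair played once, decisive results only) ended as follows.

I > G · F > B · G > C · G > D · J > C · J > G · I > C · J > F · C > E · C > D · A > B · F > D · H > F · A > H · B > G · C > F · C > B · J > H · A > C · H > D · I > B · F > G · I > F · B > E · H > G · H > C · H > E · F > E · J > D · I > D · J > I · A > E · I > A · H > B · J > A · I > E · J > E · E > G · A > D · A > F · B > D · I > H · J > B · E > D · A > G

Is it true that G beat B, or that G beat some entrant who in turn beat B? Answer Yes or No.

G did not beat B directly.
G beat C, D. Of those, C beat B.

Yes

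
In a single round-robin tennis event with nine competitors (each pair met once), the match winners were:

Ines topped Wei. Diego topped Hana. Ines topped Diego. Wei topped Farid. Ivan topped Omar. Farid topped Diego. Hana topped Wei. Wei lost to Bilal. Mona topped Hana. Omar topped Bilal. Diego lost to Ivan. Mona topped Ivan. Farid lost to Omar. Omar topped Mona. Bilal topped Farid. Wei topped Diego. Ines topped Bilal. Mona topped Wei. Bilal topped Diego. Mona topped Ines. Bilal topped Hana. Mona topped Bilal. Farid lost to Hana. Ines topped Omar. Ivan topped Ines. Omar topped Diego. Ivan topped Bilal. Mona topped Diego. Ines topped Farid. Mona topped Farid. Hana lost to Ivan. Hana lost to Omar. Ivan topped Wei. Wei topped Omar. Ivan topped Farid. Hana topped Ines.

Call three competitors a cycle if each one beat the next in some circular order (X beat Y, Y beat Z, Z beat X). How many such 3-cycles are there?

10

Win totals: Mona 7, Hana 3, Wei 3, Bilal 4, Farid 1, Ivan 7, Ines 5, Omar 5, Diego 1.
A competitor with w wins dominates both others in C(w,2) triples; summing gives 21 + 3 + 3 + 6 + 0 + 21 + 10 + 10 + 0 = 74 transitive triples.
Total triples C(9,3) = 84, so cyclic triples = 84 − 74 = 10.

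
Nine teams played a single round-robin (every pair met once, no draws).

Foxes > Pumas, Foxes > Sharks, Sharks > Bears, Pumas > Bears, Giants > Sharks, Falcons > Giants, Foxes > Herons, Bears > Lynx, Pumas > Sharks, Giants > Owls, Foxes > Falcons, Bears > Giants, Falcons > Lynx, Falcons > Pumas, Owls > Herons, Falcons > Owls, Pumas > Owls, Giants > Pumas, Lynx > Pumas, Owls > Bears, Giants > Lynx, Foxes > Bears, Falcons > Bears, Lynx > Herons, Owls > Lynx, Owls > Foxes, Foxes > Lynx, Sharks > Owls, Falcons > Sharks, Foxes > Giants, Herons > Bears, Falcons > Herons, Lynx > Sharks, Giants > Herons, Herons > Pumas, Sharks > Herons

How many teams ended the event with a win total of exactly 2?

Win totals: Lynx 3, Owls 4, Sharks 3, Bears 2, Pumas 3, Foxes 7, Falcons 7, Herons 2, Giants 5.
Exactly 2: Bears, Herons — 2 teams.

2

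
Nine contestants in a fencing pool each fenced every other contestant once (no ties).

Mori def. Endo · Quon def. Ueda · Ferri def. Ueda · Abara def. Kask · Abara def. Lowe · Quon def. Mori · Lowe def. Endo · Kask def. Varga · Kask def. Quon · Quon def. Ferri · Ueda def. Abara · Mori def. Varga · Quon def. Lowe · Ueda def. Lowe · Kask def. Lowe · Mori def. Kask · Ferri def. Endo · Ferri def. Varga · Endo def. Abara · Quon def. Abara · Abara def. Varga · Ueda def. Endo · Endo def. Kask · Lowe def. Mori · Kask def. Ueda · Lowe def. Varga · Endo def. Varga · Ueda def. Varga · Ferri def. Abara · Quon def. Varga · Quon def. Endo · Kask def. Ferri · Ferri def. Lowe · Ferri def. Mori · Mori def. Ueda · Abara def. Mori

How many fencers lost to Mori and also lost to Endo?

2

Mori beat: Varga, Kask, Ueda, Endo.
Endo beat: Varga, Kask, Abara.
Both beat: Varga, Kask — 2.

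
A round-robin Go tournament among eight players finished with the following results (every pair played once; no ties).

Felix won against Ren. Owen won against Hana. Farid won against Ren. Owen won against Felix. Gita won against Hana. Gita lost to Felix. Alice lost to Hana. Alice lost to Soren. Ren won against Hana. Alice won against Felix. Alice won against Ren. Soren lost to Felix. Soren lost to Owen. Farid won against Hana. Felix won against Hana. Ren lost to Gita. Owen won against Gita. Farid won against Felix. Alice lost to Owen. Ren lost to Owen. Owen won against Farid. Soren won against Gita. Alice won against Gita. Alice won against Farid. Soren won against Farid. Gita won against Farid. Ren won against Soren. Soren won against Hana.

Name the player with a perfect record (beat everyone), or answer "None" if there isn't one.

Owen

Owen has 7 wins out of 7 opponents — a perfect record.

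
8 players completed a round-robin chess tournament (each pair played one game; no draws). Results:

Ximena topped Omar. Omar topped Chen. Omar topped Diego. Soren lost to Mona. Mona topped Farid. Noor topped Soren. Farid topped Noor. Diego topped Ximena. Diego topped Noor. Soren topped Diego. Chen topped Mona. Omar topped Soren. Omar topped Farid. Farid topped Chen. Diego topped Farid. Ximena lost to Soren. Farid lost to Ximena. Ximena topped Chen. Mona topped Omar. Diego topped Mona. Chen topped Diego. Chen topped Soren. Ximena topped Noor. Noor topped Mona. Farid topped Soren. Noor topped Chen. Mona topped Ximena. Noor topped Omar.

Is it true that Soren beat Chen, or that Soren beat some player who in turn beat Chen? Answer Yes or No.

Soren did not beat Chen directly.
Soren beat Ximena, Diego. Of those, Ximena beat Chen.

Yes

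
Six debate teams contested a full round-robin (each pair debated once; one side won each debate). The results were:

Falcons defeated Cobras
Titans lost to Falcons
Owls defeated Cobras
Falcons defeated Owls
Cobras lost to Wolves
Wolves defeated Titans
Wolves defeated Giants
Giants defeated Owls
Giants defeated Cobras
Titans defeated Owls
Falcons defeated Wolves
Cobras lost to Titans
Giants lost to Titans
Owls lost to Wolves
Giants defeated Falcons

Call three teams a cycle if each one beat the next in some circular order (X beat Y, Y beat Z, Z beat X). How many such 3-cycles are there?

2

Of the C(6,3) = 20 triples, the cyclic ones are: {Wolves, Giants, Falcons}; {Giants, Titans, Falcons}.
That is 2.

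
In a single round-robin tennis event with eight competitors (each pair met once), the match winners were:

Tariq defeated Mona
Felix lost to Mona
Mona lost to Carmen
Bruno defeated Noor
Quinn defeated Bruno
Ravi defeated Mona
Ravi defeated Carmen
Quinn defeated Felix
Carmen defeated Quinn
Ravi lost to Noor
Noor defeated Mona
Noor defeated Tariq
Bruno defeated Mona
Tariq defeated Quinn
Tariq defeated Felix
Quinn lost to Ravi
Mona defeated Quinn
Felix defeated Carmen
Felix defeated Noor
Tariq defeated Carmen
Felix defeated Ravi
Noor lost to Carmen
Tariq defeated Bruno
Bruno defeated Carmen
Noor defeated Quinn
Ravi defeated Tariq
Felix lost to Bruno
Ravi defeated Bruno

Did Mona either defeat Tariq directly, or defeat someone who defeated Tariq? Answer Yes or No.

Mona did not beat Tariq directly.
Mona beat Quinn, Felix, but each of them lost to Tariq. No two-step path.

No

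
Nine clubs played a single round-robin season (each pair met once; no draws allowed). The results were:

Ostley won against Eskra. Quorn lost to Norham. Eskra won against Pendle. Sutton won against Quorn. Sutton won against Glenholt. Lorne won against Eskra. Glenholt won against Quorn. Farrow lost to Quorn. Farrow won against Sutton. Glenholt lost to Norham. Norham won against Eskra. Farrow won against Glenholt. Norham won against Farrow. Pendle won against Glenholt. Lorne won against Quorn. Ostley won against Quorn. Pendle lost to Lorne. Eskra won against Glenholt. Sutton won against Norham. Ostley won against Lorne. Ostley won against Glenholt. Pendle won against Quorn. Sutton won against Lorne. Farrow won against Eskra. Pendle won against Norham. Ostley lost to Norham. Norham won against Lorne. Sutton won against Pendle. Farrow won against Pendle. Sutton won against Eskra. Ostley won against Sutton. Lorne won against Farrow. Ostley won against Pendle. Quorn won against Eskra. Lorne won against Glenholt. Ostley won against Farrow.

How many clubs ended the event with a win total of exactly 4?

1

Win totals: Eskra 2, Norham 6, Glenholt 1, Lorne 5, Quorn 2, Sutton 6, Ostley 7, Farrow 4, Pendle 3.
Exactly 4: Farrow — 1 club.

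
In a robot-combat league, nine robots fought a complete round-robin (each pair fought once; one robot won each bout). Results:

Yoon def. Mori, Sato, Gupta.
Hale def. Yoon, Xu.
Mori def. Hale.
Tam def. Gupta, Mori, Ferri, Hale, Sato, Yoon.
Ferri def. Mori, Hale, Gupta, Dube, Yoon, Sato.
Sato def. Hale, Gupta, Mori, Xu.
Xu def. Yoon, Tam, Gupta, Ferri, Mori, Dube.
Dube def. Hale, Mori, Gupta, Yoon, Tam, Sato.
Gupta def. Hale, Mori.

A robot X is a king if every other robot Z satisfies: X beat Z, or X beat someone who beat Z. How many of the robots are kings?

6

Sato reaches everyone (king).
Ferri reaches everyone (king).
Dube reaches everyone (king).
Gupta cannot reach Sato, Ferri, Dube, Tam in two steps.
Xu reaches everyone (king).
Hale reaches everyone (king).
Mori cannot reach Sato, Ferri, Dube, Gupta, Tam in two steps.
Yoon cannot reach Ferri, Dube, Tam in two steps.
Tam reaches everyone (king).
Kings: Sato, Ferri, Dube, Xu, Hale, Tam — 6.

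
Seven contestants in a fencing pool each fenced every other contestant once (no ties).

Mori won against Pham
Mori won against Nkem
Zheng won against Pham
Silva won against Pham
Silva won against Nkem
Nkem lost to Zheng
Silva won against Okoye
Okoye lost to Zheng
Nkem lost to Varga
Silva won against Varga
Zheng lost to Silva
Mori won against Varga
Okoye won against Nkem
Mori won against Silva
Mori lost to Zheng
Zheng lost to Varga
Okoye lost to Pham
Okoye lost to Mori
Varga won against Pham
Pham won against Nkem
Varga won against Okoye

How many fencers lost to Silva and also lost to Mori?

4

Silva beat: Nkem, Zheng, Pham, Varga, Okoye.
Mori beat: Nkem, Pham, Varga, Silva, Okoye.
Both beat: Nkem, Pham, Varga, Okoye — 4.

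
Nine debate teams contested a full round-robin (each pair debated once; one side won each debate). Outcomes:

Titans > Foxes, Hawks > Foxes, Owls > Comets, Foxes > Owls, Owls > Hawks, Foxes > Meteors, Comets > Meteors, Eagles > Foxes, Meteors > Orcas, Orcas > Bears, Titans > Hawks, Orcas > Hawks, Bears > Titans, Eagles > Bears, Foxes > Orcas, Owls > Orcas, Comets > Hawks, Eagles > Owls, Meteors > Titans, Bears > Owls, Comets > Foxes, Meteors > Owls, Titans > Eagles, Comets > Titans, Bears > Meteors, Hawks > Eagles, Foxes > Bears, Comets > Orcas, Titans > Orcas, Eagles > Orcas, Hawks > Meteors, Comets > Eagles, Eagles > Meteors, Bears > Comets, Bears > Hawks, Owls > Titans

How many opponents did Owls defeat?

Owls' results: beat Hawks, Comets, Titans, Orcas; lost to Foxes, Meteors, Bears, Eagles.
That is 4 wins.

4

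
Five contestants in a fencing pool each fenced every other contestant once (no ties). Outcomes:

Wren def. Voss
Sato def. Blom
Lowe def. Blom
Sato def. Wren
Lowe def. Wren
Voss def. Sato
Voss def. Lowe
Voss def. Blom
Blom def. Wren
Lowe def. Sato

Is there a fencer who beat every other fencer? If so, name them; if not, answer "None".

Highest win total is Voss with 3 (out of 4 possible).
Voss lost to Wren, so no fencer went undefeated.

None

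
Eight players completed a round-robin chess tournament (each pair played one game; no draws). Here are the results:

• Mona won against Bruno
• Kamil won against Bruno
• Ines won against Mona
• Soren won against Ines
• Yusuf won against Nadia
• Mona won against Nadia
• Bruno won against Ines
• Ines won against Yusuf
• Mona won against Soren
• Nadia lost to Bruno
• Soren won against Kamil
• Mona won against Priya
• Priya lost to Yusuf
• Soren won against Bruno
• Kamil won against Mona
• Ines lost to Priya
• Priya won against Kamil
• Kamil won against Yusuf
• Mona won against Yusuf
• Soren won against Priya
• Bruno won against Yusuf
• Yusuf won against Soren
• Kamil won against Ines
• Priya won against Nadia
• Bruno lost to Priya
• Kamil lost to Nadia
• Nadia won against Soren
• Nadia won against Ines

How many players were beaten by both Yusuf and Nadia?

1

Yusuf beat: Priya, Soren, Nadia.
Nadia beat: Kamil, Soren, Ines.
Both beat: Soren — 1.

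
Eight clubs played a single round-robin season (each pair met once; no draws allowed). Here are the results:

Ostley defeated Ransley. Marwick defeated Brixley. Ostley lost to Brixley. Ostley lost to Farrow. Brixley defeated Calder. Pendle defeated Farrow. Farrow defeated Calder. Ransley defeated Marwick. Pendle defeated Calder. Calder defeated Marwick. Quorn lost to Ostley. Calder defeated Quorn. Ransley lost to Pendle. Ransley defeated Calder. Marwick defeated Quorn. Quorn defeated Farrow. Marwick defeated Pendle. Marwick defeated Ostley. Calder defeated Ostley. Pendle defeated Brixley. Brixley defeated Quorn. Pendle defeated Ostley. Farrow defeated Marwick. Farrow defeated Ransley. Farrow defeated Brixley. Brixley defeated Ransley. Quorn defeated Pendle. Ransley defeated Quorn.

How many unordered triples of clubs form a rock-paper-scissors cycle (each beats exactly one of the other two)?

Win totals: Ostley 2, Calder 3, Ransley 3, Pendle 5, Quorn 2, Farrow 5, Brixley 4, Marwick 4.
A club with w wins dominates both others in C(w,2) triples; summing gives 1 + 3 + 3 + 10 + 1 + 10 + 6 + 6 = 40 transitive triples.
Total triples C(8,3) = 56, so cyclic triples = 56 − 40 = 16.

16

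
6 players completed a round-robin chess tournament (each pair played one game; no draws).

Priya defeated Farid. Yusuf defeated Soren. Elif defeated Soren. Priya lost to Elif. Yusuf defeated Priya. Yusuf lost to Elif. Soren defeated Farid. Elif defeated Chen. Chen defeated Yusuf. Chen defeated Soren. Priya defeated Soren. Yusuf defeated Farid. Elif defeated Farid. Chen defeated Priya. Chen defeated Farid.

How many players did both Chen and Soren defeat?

Chen beat: Yusuf, Soren, Priya, Farid.
Soren beat: Farid.
Both beat: Farid — 1.

1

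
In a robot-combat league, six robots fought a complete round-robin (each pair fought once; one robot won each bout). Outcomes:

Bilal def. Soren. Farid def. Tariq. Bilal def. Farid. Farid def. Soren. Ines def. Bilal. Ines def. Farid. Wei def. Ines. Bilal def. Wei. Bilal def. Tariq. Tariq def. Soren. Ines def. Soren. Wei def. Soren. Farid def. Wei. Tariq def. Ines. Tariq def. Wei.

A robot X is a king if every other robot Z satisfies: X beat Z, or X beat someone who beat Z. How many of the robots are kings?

3

Ines reaches everyone (king).
Tariq reaches everyone (king).
Wei cannot reach Tariq in two steps.
Farid cannot reach Bilal in two steps.
Soren cannot reach Ines, Tariq, Wei, Farid, Bilal in two steps.
Bilal reaches everyone (king).
Kings: Ines, Tariq, Bilal — 3.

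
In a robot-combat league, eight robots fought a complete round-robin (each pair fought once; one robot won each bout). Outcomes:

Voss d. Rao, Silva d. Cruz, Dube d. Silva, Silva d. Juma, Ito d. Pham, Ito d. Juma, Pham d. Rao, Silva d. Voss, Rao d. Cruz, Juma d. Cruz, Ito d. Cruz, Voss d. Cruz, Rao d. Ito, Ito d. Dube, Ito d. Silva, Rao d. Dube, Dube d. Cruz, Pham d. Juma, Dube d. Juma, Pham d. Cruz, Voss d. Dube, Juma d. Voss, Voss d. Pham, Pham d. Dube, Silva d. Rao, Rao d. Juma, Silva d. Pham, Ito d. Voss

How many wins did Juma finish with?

2

Juma's results: beat Cruz, Voss; lost to Ito, Rao, Pham, Dube, Silva.
That is 2 wins.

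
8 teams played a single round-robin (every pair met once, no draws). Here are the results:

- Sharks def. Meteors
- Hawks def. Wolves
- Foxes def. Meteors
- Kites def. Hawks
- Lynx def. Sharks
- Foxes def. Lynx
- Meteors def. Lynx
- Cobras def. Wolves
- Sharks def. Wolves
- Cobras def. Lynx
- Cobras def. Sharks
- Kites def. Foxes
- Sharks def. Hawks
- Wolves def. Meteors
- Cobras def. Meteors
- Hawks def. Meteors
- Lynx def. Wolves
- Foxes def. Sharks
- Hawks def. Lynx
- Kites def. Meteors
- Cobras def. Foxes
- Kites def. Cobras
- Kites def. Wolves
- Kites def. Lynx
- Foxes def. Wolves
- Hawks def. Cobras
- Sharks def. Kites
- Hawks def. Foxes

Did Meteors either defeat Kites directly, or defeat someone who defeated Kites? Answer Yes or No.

Meteors did not beat Kites directly.
Meteors beat Lynx, but each of them lost to Kites. No two-step path.

No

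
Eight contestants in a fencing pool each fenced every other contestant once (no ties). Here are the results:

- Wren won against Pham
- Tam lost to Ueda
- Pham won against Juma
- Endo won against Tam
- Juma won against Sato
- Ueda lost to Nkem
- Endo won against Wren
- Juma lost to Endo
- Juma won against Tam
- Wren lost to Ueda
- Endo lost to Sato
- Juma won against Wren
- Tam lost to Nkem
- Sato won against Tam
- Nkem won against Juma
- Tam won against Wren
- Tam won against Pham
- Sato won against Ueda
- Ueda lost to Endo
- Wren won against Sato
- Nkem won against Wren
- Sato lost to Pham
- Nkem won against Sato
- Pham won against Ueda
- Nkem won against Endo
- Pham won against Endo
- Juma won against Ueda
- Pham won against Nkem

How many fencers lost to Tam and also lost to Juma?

1

Tam beat: Pham, Wren.
Juma beat: Tam, Ueda, Sato, Wren.
Both beat: Wren — 1.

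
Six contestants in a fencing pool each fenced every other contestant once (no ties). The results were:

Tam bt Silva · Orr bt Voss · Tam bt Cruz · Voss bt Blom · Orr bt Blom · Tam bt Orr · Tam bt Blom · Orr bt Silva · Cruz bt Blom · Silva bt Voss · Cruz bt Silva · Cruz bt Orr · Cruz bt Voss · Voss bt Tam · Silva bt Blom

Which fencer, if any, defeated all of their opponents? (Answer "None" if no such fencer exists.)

None

Highest win total is Tam with 4 (out of 5 possible).
Tam lost to Voss, so no fencer went undefeated.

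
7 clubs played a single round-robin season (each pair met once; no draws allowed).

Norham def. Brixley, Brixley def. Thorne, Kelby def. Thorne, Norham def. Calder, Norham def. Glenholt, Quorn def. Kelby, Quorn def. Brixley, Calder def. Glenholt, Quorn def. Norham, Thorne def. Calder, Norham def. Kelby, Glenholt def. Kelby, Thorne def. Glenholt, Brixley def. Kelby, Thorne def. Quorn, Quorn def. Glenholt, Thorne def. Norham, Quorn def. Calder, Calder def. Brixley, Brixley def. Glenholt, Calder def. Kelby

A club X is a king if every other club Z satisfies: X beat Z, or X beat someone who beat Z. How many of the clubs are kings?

3

Norham cannot reach Quorn in two steps.
Brixley reaches everyone (king).
Thorne reaches everyone (king).
Kelby cannot reach Brixley in two steps.
Glenholt cannot reach Norham, Brixley, Calder, Quorn in two steps.
Calder cannot reach Norham, Quorn in two steps.
Quorn reaches everyone (king).
Kings: Brixley, Thorne, Quorn — 3.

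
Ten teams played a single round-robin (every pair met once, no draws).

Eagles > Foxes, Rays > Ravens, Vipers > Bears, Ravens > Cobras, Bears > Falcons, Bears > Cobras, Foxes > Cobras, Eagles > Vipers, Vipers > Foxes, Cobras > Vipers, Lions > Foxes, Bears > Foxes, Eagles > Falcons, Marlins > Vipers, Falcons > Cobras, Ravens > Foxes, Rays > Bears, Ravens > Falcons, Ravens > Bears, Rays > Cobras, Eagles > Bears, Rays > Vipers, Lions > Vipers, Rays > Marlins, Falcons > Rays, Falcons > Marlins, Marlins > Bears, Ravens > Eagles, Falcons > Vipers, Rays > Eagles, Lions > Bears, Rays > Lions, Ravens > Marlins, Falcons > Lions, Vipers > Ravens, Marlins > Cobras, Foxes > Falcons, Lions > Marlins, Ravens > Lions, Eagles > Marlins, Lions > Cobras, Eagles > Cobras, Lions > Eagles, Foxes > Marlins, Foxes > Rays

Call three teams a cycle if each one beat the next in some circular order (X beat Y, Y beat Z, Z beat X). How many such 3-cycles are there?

23

Win totals: Vipers 3, Cobras 1, Falcons 5, Eagles 6, Rays 7, Marlins 3, Bears 3, Ravens 7, Lions 6, Foxes 4.
A team with w wins dominates both others in C(w,2) triples; summing gives 3 + 0 + 10 + 15 + 21 + 3 + 3 + 21 + 15 + 6 = 97 transitive triples.
Total triples C(10,3) = 120, so cyclic triples = 120 − 97 = 23.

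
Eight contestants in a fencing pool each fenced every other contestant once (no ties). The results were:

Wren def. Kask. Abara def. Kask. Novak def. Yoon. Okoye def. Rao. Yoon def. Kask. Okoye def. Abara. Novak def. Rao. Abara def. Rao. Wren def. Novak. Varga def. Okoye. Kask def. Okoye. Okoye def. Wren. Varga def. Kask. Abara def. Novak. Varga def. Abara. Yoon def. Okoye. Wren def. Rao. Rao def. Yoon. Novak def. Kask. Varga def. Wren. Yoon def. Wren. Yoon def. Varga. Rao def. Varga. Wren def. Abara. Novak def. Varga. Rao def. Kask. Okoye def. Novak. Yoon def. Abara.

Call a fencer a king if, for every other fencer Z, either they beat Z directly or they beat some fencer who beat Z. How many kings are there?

4

Yoon reaches everyone (king).
Abara cannot reach Wren in two steps.
Rao cannot reach Novak in two steps.
Wren reaches everyone (king).
Varga cannot reach Yoon in two steps.
Okoye reaches everyone (king).
Novak reaches everyone (king).
Kask cannot reach Yoon, Varga in two steps.
Kings: Yoon, Wren, Okoye, Novak — 4.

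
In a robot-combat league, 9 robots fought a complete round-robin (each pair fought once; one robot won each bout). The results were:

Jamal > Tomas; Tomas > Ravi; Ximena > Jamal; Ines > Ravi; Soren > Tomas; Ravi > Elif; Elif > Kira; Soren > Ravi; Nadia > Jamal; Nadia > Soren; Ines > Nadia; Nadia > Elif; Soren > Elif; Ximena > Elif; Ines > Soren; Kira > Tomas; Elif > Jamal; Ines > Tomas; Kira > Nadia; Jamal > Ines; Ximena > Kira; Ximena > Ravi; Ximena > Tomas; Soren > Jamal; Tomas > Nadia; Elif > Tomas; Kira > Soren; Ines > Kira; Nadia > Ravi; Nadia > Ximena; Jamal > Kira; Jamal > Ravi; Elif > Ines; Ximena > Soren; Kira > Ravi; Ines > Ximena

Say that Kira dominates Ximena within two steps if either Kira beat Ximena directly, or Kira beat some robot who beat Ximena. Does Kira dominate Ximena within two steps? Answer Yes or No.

Kira did not beat Ximena directly.
Kira beat Soren, Ravi, Nadia, Tomas. Of those, Nadia beat Ximena.

Yes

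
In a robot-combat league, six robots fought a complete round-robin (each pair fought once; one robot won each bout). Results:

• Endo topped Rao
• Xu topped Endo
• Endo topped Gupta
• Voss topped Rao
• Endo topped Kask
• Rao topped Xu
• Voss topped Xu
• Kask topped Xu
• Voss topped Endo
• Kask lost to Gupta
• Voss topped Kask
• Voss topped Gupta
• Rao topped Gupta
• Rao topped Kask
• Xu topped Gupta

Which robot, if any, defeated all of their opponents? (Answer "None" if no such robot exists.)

Voss has 5 wins out of 5 opponents — a perfect record.

Voss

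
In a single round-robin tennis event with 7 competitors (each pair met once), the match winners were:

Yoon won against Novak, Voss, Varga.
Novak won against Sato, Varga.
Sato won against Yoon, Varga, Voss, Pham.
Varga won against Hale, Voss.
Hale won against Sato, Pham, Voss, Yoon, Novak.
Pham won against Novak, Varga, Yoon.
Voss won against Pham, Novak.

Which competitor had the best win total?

Hale

Win totals: Yoon 3, Hale 5, Novak 2, Varga 2, Sato 4, Pham 3, Voss 2.
Hale leads with 5 wins (next highest: 4).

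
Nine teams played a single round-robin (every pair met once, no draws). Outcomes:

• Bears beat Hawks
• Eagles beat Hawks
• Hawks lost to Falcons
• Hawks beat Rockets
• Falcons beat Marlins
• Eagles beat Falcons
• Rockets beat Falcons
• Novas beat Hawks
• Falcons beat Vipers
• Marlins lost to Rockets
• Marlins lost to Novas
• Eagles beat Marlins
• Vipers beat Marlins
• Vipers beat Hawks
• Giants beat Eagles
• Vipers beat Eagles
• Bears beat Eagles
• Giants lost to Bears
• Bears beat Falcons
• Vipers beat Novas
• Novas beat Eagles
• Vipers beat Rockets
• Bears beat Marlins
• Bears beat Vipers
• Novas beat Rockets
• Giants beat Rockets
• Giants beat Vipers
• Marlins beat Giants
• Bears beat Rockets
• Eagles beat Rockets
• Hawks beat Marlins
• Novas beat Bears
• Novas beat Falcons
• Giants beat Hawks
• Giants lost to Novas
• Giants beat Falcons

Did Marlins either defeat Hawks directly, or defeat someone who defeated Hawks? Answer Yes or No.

Marlins did not beat Hawks directly.
Marlins beat Giants. Of those, Giants beat Hawks.

Yes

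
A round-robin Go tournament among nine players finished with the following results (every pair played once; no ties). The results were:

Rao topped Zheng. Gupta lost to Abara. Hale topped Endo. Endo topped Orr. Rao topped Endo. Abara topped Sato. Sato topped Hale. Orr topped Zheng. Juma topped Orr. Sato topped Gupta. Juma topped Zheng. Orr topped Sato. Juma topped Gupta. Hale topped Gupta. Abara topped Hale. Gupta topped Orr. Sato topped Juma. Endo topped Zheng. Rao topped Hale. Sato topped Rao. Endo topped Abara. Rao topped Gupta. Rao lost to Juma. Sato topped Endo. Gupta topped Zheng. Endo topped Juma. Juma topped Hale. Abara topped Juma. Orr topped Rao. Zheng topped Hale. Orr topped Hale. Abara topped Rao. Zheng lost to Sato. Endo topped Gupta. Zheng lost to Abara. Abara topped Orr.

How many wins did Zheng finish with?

1

Zheng's results: beat Hale; lost to Abara, Rao, Orr, Endo, Juma, Gupta, Sato.
That is 1 win.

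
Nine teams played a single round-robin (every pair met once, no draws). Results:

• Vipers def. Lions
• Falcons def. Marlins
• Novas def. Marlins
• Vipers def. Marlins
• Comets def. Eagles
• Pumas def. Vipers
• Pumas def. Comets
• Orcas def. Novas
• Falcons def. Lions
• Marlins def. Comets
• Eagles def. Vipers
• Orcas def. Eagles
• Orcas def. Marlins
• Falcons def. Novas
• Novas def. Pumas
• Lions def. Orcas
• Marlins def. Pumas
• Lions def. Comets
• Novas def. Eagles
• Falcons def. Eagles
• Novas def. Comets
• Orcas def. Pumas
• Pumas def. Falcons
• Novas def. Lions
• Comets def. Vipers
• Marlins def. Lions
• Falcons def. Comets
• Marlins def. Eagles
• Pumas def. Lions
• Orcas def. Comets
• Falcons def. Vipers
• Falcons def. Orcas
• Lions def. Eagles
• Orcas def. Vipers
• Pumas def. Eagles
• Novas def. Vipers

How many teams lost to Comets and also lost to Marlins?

Comets beat: Vipers, Eagles.
Marlins beat: Lions, Pumas, Comets, Eagles.
Both beat: Eagles — 1.

1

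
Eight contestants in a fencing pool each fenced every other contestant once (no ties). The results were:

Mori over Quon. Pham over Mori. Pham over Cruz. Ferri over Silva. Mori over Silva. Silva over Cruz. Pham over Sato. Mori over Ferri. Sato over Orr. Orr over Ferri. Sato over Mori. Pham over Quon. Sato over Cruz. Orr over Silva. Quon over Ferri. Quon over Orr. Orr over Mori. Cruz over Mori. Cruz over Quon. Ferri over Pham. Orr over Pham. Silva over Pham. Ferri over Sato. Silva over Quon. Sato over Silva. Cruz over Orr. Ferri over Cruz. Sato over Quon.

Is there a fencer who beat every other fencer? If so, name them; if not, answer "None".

None

Highest win total is Sato with 5 (out of 7 possible).
Sato lost to Pham, Ferri, so no fencer went undefeated.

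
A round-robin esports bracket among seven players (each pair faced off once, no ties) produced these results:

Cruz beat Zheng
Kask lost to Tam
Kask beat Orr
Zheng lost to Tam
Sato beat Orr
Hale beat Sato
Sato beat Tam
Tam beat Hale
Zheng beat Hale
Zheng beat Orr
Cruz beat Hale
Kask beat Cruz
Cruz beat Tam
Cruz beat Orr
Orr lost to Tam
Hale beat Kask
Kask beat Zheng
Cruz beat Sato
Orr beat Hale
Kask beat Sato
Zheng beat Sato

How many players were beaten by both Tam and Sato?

1

Tam beat: Orr, Zheng, Hale, Kask.
Sato beat: Orr, Tam.
Both beat: Orr — 1.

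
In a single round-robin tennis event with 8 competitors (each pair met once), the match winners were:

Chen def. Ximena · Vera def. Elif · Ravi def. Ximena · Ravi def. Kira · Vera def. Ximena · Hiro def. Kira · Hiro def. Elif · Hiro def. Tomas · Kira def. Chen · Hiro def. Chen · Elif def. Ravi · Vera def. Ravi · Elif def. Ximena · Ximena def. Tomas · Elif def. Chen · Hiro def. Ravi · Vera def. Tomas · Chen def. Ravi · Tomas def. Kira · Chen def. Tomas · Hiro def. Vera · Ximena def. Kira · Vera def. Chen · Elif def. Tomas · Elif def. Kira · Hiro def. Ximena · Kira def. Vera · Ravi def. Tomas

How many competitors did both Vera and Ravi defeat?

2

Vera beat: Elif, Tomas, Ravi, Chen, Ximena.
Ravi beat: Tomas, Kira, Ximena.
Both beat: Tomas, Ximena — 2.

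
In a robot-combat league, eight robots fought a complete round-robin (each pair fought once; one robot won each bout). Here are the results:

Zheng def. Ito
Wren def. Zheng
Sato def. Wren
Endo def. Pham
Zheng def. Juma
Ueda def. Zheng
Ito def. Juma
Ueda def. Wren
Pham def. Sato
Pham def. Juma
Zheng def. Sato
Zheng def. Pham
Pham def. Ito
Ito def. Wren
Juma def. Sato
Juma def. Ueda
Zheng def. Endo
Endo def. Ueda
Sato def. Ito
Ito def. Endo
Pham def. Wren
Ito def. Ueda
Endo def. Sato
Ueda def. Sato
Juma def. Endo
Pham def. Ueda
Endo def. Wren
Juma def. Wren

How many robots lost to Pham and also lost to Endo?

Pham beat: Sato, Juma, Ueda, Wren, Ito.
Endo beat: Sato, Pham, Ueda, Wren.
Both beat: Sato, Ueda, Wren — 3.

3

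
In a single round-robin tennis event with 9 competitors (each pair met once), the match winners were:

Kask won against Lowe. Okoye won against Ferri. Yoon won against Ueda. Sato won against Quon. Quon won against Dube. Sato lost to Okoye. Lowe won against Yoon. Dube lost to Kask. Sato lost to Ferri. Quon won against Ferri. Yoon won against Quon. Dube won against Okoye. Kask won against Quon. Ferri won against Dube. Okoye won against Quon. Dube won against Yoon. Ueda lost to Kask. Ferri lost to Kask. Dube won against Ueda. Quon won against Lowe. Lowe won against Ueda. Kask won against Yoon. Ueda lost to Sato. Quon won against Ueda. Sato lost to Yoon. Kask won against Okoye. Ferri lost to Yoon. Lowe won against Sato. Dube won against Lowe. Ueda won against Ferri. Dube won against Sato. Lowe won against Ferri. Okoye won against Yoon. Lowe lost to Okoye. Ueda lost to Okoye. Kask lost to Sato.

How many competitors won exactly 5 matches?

1

Win totals: Okoye 6, Ueda 1, Sato 3, Quon 4, Dube 5, Lowe 4, Kask 7, Ferri 2, Yoon 4.
Exactly 5: Dube — 1 competitor.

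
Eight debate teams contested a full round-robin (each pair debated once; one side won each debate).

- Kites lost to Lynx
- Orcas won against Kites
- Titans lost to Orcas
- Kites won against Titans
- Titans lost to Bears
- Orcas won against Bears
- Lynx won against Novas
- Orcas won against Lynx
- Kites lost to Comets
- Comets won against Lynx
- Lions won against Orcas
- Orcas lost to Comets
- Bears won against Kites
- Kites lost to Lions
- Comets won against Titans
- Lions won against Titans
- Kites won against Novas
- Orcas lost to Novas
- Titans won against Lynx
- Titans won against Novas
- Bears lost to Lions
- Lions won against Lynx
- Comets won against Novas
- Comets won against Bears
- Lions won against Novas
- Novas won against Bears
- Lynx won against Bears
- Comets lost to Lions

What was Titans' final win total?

Titans' results: beat Lynx, Novas; lost to Lions, Orcas, Bears, Comets, Kites.
That is 2 wins.

2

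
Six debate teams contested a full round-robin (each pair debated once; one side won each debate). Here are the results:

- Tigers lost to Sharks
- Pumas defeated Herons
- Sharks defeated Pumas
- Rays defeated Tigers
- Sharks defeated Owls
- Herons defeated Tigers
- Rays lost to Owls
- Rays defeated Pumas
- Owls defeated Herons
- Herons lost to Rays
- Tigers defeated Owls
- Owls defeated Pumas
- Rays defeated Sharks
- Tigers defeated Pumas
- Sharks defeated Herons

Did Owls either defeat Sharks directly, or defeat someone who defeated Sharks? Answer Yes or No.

Yes

Owls did not beat Sharks directly.
Owls beat Rays, Herons, Pumas. Of those, Rays beat Sharks.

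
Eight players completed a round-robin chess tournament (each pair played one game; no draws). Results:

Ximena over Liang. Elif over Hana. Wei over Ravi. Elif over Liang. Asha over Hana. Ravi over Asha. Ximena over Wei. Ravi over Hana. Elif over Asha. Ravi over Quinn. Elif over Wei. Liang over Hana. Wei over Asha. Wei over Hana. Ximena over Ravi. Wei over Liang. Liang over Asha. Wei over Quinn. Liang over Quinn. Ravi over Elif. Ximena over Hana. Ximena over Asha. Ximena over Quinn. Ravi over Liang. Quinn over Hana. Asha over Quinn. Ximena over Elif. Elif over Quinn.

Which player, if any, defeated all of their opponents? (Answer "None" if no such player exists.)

Ximena has 7 wins out of 7 opponents — a perfect record.

Ximena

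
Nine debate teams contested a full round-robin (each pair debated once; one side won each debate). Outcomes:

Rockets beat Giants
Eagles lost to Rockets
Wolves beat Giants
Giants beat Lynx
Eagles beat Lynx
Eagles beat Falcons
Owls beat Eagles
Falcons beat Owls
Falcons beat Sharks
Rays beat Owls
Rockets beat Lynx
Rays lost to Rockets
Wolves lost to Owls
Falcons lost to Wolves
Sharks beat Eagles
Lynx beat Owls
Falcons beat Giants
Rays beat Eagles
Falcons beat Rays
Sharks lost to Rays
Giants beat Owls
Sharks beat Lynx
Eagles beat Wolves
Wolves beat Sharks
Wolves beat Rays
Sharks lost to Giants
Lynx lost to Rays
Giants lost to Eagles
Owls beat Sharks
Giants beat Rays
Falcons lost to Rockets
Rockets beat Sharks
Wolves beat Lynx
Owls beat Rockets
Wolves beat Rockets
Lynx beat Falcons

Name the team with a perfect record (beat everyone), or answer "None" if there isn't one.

Highest win total is Wolves with 6 (out of 8 possible).
Wolves lost to Eagles, Owls, so no team went undefeated.

None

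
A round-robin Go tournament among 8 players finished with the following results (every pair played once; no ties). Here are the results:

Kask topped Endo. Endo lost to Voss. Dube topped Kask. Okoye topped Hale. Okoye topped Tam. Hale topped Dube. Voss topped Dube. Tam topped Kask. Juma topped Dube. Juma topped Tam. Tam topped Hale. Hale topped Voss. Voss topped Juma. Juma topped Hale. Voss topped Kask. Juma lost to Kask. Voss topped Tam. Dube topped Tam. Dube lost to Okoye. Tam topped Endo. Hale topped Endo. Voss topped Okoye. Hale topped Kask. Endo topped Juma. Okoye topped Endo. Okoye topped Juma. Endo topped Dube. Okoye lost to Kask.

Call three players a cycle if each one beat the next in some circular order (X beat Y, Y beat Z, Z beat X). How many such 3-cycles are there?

14

Win totals: Voss 6, Hale 4, Juma 3, Kask 3, Endo 2, Okoye 5, Tam 3, Dube 2.
A player with w wins dominates both others in C(w,2) triples; summing gives 15 + 6 + 3 + 3 + 1 + 10 + 3 + 1 = 42 transitive triples.
Total triples C(8,3) = 56, so cyclic triples = 56 − 42 = 14.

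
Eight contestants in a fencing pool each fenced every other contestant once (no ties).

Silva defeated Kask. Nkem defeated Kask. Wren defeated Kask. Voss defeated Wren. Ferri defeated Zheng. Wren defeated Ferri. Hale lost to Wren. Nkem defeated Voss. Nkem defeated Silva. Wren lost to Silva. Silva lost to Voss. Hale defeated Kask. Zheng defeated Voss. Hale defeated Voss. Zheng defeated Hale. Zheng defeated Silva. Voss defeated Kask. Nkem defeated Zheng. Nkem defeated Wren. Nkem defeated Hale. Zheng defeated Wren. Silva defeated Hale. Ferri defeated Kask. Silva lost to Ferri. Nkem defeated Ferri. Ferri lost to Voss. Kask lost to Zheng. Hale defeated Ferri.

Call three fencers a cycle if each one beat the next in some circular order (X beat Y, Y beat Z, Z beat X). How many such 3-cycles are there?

Win totals: Silva 3, Kask 0, Ferri 3, Wren 3, Zheng 5, Nkem 7, Hale 3, Voss 4.
A fencer with w wins dominates both others in C(w,2) triples; summing gives 3 + 0 + 3 + 3 + 10 + 21 + 3 + 6 = 49 transitive triples.
Total triples C(8,3) = 56, so cyclic triples = 56 − 49 = 7.

7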